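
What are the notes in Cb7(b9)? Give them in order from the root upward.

Cb, Eb, Gb, Bbb, Dbb

Cb7(b9) is a dominant seventh flat nine built on Cb.
Root: Cb
Major 3rd (3rd): Eb
Perfect 5th (5th): Gb
Minor 7th (7th): Bbb
Minor 9th (9th): Dbb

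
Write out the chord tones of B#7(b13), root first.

B#  D##  F##  A#  G#

B#7(b13) is a dominant seventh flat thirteen built on B#.
Root: B#
Major 3rd (3rd): D##
Perfect 5th (5th): F##
Minor 7th (7th): A#
Minor 13th (13th): G#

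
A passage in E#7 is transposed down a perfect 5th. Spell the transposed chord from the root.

A#  C##  E#  G#

E# down a perfect 5th → A#. New chord: A# dominant seventh.
- root: A#
- major 3rd: C##
- perfect 5th: E#
- minor 7th: G#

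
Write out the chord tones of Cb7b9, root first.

Root Cb, quality dominant seventh flat nine:
Root: Cb
Major 3rd (3rd): Eb
Perfect 5th (5th): Gb
Minor 7th (7th): Bbb
Minor 9th (9th): Dbb

Cb – Eb – Gb – Bbb – Dbb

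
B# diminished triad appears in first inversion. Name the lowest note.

B# diminished triad in root position is B-sharp–D-sharp–F-sharp.
First inversion places the third in the bass, which is D-sharp.

D-sharp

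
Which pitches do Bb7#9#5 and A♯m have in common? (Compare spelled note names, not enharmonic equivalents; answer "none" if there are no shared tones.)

C♯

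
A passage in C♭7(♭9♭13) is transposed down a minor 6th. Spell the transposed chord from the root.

A minor 6th down from Cb is Eb, so the new chord is Eb dominant seventh flat nine flat thirteen.
root → Eb
3rd (major 3rd) → G
5th (perfect 5th) → Bb
7th (minor 7th) → Db
9th (minor 9th) → Fb
13th (minor 13th) → Cb

Eb  G  Bb  Db  Fb  Cb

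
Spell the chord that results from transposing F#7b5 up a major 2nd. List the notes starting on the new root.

G# B# D F#

A major 2nd up from F# is G#, so the new chord is G# dominant seventh flat five.
G# — root
B# — major 3rd
D — diminished 5th
F# — minor 7th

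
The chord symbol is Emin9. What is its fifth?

B

Emin9 is built on E; its 5th is a perfect 5th above the root.
A fifth above E uses the letter B, and the perfect 5th above E is B.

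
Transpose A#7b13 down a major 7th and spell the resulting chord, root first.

A major 7th down from A# is B, so the new chord is B dominant seventh flat thirteen.
B — root
D# — major 3rd
F# — perfect 5th
A — minor 7th
G — minor 13th

B, D#, F#, A, G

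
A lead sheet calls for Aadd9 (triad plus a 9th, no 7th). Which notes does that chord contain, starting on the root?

Root A, quality added-ninth:
- root: A
- major 3rd: C#
- perfect 5th: E
- major 9th: B

A – C# – E – B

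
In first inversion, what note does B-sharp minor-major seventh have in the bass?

B-sharp minor-major seventh in root position is B#–D#–F##–A##.
First inversion places the third in the bass, which is D#.

D#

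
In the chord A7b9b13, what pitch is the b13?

F

Root of A7b9b13 = A. The 13th is a minor 13th: A up a minor 13th → F.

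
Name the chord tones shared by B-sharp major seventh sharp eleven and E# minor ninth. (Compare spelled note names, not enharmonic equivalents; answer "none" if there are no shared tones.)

B-sharp major seventh sharp eleven: B-sharp D-double-sharp F-double-sharp A-double-sharp E-double-sharp
E# minor ninth: E-sharp G-sharp B-sharp D-sharp F-double-sharp
Common to both → B-sharp, F-double-sharp.

B-sharp – F-double-sharp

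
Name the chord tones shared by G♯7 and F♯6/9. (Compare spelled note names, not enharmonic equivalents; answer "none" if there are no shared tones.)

G♯7 = G#, B#, D#, F#.
F♯6/9 = F#, A#, C#, D#, G#.
Shared: G#, D#, F#.

G# – D# – F#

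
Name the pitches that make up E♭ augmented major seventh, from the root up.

E♭ augmented major seventh: augmented major seventh on Eb.
Eb — root
G — major 3rd
B — augmented 5th
D — major 7th

Eb – G – B – D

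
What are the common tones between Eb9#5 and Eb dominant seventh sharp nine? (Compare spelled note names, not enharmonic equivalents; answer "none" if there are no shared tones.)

Eb9#5 = Eb, G, B, Db, F.
Eb dominant seventh sharp nine = Eb, G, Bb, Db, F#.
Shared: Eb, G, Db.

Eb, G, Db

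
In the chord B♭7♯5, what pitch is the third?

D

B♭7♯5 is built on Bb; its 3rd is a major 3rd above the root.
A third above B uses the letter D, and the major 3rd above Bb is D.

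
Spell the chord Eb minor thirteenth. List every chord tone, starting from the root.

E-flat G-flat B-flat D-flat F A-flat C

Eb minor thirteenth: minor thirteenth on E-flat.
root → E-flat
3rd (minor 3rd) → G-flat
5th (perfect 5th) → B-flat
7th (minor 7th) → D-flat
9th (major 9th) → F
11th (perfect 11th) → A-flat
13th (major 13th) → C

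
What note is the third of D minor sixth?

D minor sixth is built on D; its 3rd is a minor 3rd above the root.
A third above D uses the letter F, and the minor 3rd above D is F.

F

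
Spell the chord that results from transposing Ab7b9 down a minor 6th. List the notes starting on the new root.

C, E, G, Bb, Db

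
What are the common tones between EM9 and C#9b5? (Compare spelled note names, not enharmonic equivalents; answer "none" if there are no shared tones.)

EM9 = E, G#, B, D#, F#.
C#9b5 = C#, E#, G, B, D#.
Shared: B, D#.

B D#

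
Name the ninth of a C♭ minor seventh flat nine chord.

D-double-flat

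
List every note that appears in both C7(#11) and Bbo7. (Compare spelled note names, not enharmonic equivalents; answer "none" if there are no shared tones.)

C7(#11): C E G Bb F#
Bbo7: Bb Db Fb Abb
Common to both → Bb.

Bb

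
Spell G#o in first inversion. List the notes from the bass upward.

G#o = G#–B–D; first inversion → third (B) lowest.

B, D, G#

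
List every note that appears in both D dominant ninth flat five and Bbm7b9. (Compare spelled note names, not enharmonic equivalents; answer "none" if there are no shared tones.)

A♭

D dominant ninth flat five = D, F♯, A♭, C, E.
Bbm7b9 = B♭, D♭, F, A♭, C♭.
Shared: A♭.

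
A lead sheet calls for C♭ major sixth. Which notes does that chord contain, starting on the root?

Cb  Eb  Gb  Ab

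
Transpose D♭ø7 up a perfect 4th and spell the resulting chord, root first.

G♭  B𝄫  D𝄫  F♭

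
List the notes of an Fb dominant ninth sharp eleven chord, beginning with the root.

Fb dominant ninth sharp eleven is a dominant ninth sharp eleven built on F-flat.
Root: F-flat
Major 3rd (3rd): A-flat
Perfect 5th (5th): C-flat
Minor 7th (7th): E-double-flat
Major 9th (9th): G-flat
Augmented 11th (11th): B-flat

F-flat, A-flat, C-flat, E-double-flat, G-flat, B-flat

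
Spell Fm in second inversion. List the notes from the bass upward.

C, F, Ab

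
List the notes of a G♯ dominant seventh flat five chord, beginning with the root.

G♯ dominant seventh flat five is a dominant seventh flat five built on G-sharp.
root → G-sharp
3rd (major 3rd) → B-sharp
5th (diminished 5th) → D
7th (minor 7th) → F-sharp

G-sharp, B-sharp, D, F-sharp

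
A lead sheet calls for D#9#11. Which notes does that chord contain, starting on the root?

D#, F##, A#, C#, E#, G##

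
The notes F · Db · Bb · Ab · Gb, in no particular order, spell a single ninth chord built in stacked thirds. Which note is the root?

Gb

Stacking in thirds gives Gb – Bb – Db – F – Ab, so Gb is the root — Gb major ninth.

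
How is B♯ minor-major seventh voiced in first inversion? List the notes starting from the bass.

D#, F##, A##, B#

In root position, B♯ minor-major seventh is B#–D#–F##–A##.
First inversion puts the third (D#) in the bass.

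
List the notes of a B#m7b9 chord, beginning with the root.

B#, D#, F##, A#, C#

B#m7b9: minor seventh flat nine on B#.
- root: B#
- minor 3rd: D#
- perfect 5th: F##
- minor 7th: A#
- minor 9th: C#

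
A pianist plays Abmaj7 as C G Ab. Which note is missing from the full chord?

Eb

The full Abmaj7 chord is Ab, C, Eb, G.
Comparing with the voicing, the perfect 5th (5th) — Eb — is absent.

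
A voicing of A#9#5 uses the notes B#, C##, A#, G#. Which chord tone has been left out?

E##

The full A#9#5 chord is A#, C##, E##, G#, B#.
Comparing with the voicing, the augmented 5th (5th) — E## — is absent.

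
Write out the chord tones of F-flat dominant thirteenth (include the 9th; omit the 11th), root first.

Root Fb, quality dominant thirteenth:
- root: Fb
- major 3rd: Ab
- perfect 5th: Cb
- minor 7th: Ebb
- major 9th: Gb
- major 13th: Db

Fb, Ab, Cb, Ebb, Gb, Db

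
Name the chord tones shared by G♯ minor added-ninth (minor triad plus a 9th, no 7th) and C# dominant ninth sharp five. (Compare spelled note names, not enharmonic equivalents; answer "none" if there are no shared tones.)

G♯ minor added-ninth = G-sharp, B, D-sharp, A-sharp.
C# dominant ninth sharp five = C-sharp, E-sharp, G-double-sharp, B, D-sharp.
Shared: B, D-sharp.

B, D-sharp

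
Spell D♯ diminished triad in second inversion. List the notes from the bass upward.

A  D♯  F♯

In root position, D♯ diminished triad is D♯–F♯–A.
Second inversion puts the fifth (A) in the bass.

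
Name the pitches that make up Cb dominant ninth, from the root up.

Cb dominant ninth is a dominant ninth built on C-flat.
Root: C-flat
Major 3rd (3rd): E-flat
Perfect 5th (5th): G-flat
Minor 7th (7th): B-double-flat
Major 9th (9th): D-flat

C-flat E-flat G-flat B-double-flat D-flat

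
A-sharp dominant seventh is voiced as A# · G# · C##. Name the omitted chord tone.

E#

A-sharp dominant seventh = A#, C##, E#, G#. The voicing lacks the 5th (perfect 5th), E#.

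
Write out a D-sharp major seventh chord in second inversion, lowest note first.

A♯, C𝄪, D♯, F𝄪

In root position, D-sharp major seventh is D♯–F𝄪–A♯–C𝄪.
Second inversion puts the fifth (A♯) in the bass.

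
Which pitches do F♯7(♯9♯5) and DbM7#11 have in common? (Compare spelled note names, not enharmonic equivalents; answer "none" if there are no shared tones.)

F♯7(♯9♯5) = F♯, A♯, C𝄪, E, G𝄪.
DbM7#11 = D♭, F, A♭, C, G.
Shared: none.

none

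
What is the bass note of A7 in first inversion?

C#

A7 in root position is A–C#–E–G.
First inversion places the third in the bass, which is C#.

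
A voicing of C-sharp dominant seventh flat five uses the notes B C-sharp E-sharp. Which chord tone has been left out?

G

C-sharp dominant seventh flat five = C-sharp, E-sharp, G, B. The voicing lacks the 5th (diminished 5th), G.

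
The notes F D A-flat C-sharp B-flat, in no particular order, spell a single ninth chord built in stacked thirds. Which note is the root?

Stacking in thirds gives B-flat – D – F – A-flat – C-sharp, so B-flat is the root — B-flat dominant seventh sharp nine.

B-flat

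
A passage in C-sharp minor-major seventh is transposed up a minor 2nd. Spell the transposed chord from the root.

D, F, A, C#

Transposed root: C# → D (minor 2nd up). So we spell D minor-major seventh:
D — root
F — minor 3rd
A — perfect 5th
C# — major 7th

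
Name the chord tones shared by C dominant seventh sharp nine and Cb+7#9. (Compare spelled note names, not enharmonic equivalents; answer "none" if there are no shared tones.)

G

C dominant seventh sharp nine = C, E, G, Bb, D#.
Cb+7#9 = Cb, Eb, G, Bbb, D.
Shared: G.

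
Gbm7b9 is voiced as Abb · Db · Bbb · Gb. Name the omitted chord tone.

Fb

Gbm7b9 = Gb, Bbb, Db, Fb, Abb. The voicing lacks the 7th (minor 7th), Fb.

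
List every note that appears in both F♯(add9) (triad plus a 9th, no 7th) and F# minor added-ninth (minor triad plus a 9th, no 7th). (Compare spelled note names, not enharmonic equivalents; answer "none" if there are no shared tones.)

F#, C#, G#

F♯(add9) = F#, A#, C#, G#.
F# minor added-ninth = F#, A, C#, G#.
Shared: F#, C#, G#.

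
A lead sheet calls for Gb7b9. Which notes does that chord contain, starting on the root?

Gb7b9 is a dominant seventh flat nine built on G♭.
- root: G♭
- major 3rd: B♭
- perfect 5th: D♭
- minor 7th: F♭
- minor 9th: A𝄫

G♭ – B♭ – D♭ – F♭ – A𝄫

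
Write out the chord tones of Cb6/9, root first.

Cb6/9: six-nine on Cb.
- root: Cb
- major 3rd: Eb
- perfect 5th: Gb
- major 6th: Ab
- major 9th: Db

Cb, Eb, Gb, Ab, Db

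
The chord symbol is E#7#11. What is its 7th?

Root of E#7#11 = E♯. The 7th is a minor 7th: E♯ up a minor 7th → D♯.

D♯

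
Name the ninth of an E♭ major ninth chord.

F

Root of E♭ major ninth = Eb. The 9th is a major 9th: Eb up a major 9th → F.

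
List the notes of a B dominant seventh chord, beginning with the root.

B dominant seventh is a dominant seventh built on B.
- root: B
- major 3rd: D#
- perfect 5th: F#
- minor 7th: A

B – D# – F# – A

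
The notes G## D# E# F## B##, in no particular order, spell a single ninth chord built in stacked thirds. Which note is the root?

E#

Stacking in thirds gives E# – G## – B## – D# – F##, so E# is the root — E# dominant ninth sharp five.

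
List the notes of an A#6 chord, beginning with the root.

A#6 is a major sixth built on A#.
Root: A#
Major 3rd (3rd): C##
Perfect 5th (5th): E#
Major 6th (6th): F##

A#  C##  E#  F##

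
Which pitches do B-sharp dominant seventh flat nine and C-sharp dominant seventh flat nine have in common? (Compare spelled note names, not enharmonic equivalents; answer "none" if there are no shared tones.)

B-sharp dominant seventh flat nine = B-sharp, D-double-sharp, F-double-sharp, A-sharp, C-sharp.
C-sharp dominant seventh flat nine = C-sharp, E-sharp, G-sharp, B, D.
Shared: C-sharp.

C-sharp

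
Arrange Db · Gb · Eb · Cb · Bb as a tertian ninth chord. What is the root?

Stacking in thirds gives Cb – Eb – Gb – Bb – Db, so Cb is the root — Cb major ninth.

Cb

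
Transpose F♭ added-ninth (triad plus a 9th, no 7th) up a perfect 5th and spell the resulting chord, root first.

C-flat, E-flat, G-flat, D-flat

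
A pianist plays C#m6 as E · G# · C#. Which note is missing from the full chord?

A#

C#m6 = C#, E, G#, A#. The voicing lacks the 6th (major 6th), A#.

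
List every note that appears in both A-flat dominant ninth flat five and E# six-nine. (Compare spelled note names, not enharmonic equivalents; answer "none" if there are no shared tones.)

A-flat dominant ninth flat five: A-flat C E-double-flat G-flat B-flat
E# six-nine: E-sharp G-double-sharp B-sharp C-double-sharp F-double-sharp
Common to both → none.

none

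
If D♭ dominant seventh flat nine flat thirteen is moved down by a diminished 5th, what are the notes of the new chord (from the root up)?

Transposed root: Db → G (diminished 5th down). So we spell G dominant seventh flat nine flat thirteen:
Root: G
Major 3rd (3rd): B
Perfect 5th (5th): D
Minor 7th (7th): F
Minor 9th (9th): Ab
Minor 13th (13th): Eb

G B D F Ab Eb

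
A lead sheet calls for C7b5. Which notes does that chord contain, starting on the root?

C – E – Gb – Bb

Root C, quality dominant seventh flat five:
root → C
3rd (major 3rd) → E
5th (diminished 5th) → Gb
7th (minor 7th) → Bb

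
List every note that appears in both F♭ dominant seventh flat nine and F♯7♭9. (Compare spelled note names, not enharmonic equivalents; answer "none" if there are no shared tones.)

none

F♭ dominant seventh flat nine: Fb Ab Cb Ebb Gbb
F♯7♭9: F# A# C# E G
Common to both → none.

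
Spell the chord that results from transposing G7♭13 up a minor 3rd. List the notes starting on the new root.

G up a minor 3rd → Bb. New chord: Bb dominant seventh flat thirteen.
Root: Bb
Major 3rd (3rd): D
Perfect 5th (5th): F
Minor 7th (7th): Ab
Minor 13th (13th): Gb

Bb, D, F, Ab, Gb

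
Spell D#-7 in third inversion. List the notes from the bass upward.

D#-7 = D♯–F♯–A♯–C♯; third inversion → seventh (C♯) lowest.

C♯ – D♯ – F♯ – A♯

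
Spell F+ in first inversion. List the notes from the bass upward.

A  C#  F

F+ = F–A–C#; first inversion → third (A) lowest.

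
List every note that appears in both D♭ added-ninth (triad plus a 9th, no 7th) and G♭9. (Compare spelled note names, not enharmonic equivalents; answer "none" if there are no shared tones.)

D♭ added-ninth = Db, F, Ab, Eb.
G♭9 = Gb, Bb, Db, Fb, Ab.
Shared: Db, Ab.

Db  Ab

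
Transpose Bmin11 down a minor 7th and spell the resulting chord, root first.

Transposed root: B → C# (minor 7th down). So we spell C# minor eleventh:
root → C#
3rd (minor 3rd) → E
5th (perfect 5th) → G#
7th (minor 7th) → B
9th (major 9th) → D#
11th (perfect 11th) → F#

C#, E, G#, B, D#, F#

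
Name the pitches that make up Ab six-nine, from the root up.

Root Ab, quality six-nine:
Root: Ab
Major 3rd (3rd): C
Perfect 5th (5th): Eb
Major 6th (6th): F
Major 9th (9th): Bb

Ab  C  Eb  F  Bb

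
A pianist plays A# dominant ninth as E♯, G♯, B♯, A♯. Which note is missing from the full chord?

The full A# dominant ninth chord is A♯, C𝄪, E♯, G♯, B♯.
Comparing with the voicing, the major 3rd (3rd) — C𝄪 — is absent.

C𝄪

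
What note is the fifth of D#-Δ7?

A♯

D#-Δ7 is built on D♯; its 5th is a perfect 5th above the root.
A fifth above D uses the letter A, and the perfect 5th above D♯ is A♯.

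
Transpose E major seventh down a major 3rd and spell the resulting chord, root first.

Transposed root: E → C (major 3rd down). So we spell C major seventh:
C — root
E — major 3rd
G — perfect 5th
B — major 7th

C, E, G, B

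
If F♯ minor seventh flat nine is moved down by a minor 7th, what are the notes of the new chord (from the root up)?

F♯ down a minor 7th → G♯. New chord: G♯ minor seventh flat nine.
Root: G♯
Minor 3rd (3rd): B
Perfect 5th (5th): D♯
Minor 7th (7th): F♯
Minor 9th (9th): A

G♯  B  D♯  F♯  A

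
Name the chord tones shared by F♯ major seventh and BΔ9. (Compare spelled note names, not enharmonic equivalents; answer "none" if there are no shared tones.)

F♯ major seventh = F♯, A♯, C♯, E♯.
BΔ9 = B, D♯, F♯, A♯, C♯.
Shared: F♯, A♯, C♯.

F♯  A♯  C♯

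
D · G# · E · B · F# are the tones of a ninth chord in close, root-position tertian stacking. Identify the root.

E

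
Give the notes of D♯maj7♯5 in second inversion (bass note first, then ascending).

A## – C## – D# – F##

In root position, D♯maj7♯5 is D#–F##–A##–C##.
Second inversion puts the fifth (A##) in the bass.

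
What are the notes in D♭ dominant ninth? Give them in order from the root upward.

D-flat – F – A-flat – C-flat – E-flat

Root D-flat, quality dominant ninth:
root → D-flat
3rd (major 3rd) → F
5th (perfect 5th) → A-flat
7th (minor 7th) → C-flat
9th (major 9th) → E-flat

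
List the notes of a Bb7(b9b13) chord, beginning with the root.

Bb7(b9b13) is a dominant seventh flat nine flat thirteen built on B♭.
root → B♭
3rd (major 3rd) → D
5th (perfect 5th) → F
7th (minor 7th) → A♭
9th (minor 9th) → C♭
13th (minor 13th) → G♭

B♭, D, F, A♭, C♭, G♭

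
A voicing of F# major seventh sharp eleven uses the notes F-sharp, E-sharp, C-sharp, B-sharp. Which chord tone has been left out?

A-sharp

F# major seventh sharp eleven = F-sharp, A-sharp, C-sharp, E-sharp, B-sharp. The voicing lacks the 3rd (major 3rd), A-sharp.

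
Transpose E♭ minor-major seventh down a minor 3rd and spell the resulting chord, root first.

A minor 3rd down from E-flat is C, so the new chord is C minor-major seventh.
C — root
E-flat — minor 3rd
G — perfect 5th
B — major 7th

C, E-flat, G, B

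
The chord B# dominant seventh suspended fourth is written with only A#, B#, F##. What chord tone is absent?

The full B# dominant seventh suspended fourth chord is B#, E#, F##, A#.
Comparing with the voicing, the perfect 4th (4th) — E# — is absent.

E#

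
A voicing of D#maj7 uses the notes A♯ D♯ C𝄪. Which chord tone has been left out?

The full D#maj7 chord is D♯, F𝄪, A♯, C𝄪.
Comparing with the voicing, the major 3rd (3rd) — F𝄪 — is absent.

F𝄪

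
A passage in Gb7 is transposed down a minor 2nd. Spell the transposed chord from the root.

Transposed root: Gb → F (minor 2nd down). So we spell F dominant seventh:
root → F
3rd (major 3rd) → A
5th (perfect 5th) → C
7th (minor 7th) → Eb

F  A  C  Eb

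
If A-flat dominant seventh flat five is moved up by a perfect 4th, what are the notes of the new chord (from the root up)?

D-flat F A-double-flat C-flat

A perfect 4th up from A-flat is D-flat, so the new chord is D-flat dominant seventh flat five.
root → D-flat
3rd (major 3rd) → F
5th (diminished 5th) → A-double-flat
7th (minor 7th) → C-flat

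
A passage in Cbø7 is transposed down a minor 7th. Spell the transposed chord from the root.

Db  Fb  Abb  Cb

Transposed root: Cb → Db (minor 7th down). So we spell Db half-diminished seventh:
Root: Db
Minor 3rd (3rd): Fb
Diminished 5th (5th): Abb
Minor 7th (7th): Cb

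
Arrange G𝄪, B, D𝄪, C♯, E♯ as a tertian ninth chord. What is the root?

C♯

Stacking in thirds gives C♯ – E♯ – G𝄪 – B – D𝄪, so C♯ is the root — C♯ dominant seventh sharp nine sharp five.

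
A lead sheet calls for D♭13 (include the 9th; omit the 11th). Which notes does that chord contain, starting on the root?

D♭13 is a dominant thirteenth built on D♭.
D♭ — root
F — major 3rd
A♭ — perfect 5th
C♭ — minor 7th
E♭ — major 9th
B♭ — major 13th

D♭ F A♭ C♭ E♭ B♭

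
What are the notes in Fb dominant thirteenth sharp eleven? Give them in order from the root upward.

F-flat A-flat C-flat E-double-flat G-flat B-flat D-flat

Root F-flat, quality dominant thirteenth sharp eleven:
F-flat — root
A-flat — major 3rd
C-flat — perfect 5th
E-double-flat — minor 7th
G-flat — major 9th
B-flat — augmented 11th
D-flat — major 13th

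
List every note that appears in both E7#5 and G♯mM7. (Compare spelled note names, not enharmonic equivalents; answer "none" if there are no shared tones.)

G♯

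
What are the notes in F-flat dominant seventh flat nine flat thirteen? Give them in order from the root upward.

Fb  Ab  Cb  Ebb  Gbb  Dbb

F-flat dominant seventh flat nine flat thirteen is a dominant seventh flat nine flat thirteen built on Fb.
- root: Fb
- major 3rd: Ab
- perfect 5th: Cb
- minor 7th: Ebb
- minor 9th: Gbb
- minor 13th: Dbb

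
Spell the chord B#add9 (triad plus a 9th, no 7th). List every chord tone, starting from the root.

B#add9: added-ninth on B♯.
- root: B♯
- major 3rd: D𝄪
- perfect 5th: F𝄪
- major 9th: C𝄪

B♯  D𝄪  F𝄪  C𝄪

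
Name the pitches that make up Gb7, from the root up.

Gb, Bb, Db, Fb

Root Gb, quality dominant seventh:
- root: Gb
- major 3rd: Bb
- perfect 5th: Db
- minor 7th: Fb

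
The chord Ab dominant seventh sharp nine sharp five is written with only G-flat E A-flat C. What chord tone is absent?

Ab dominant seventh sharp nine sharp five = A-flat, C, E, G-flat, B. The voicing lacks the 9th (augmented 9th), B.

B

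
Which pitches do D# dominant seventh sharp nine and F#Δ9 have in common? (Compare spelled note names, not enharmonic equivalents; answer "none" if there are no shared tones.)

A#, C#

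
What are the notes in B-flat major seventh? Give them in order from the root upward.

B-flat D F A

Root B-flat, quality major seventh:
Root: B-flat
Major 3rd (3rd): D
Perfect 5th (5th): F
Major 7th (7th): A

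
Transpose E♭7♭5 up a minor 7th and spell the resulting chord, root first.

Db  F  Abb  Cb

Eb up a minor 7th → Db. New chord: Db dominant seventh flat five.
Db — root
F — major 3rd
Abb — diminished 5th
Cb — minor 7th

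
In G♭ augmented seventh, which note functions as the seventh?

F-flat

Root of G♭ augmented seventh = G-flat. The 7th is a minor 7th: G-flat up a minor 7th → F-flat.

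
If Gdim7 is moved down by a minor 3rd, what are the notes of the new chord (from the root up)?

E, G, Bb, Db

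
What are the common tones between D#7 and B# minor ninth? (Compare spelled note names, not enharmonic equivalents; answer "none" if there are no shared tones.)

D# F## A#

D#7: D# F## A# C#
B# minor ninth: B# D# F## A# C##
Common to both → D#, F##, A#.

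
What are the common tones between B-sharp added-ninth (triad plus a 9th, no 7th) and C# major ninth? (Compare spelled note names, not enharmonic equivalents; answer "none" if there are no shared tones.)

B-sharp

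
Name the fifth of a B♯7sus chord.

Root of B♯7sus = B♯. The 5th is a perfect 5th: B♯ up a perfect 5th → F𝄪.

F𝄪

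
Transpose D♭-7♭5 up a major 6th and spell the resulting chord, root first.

Bb, Db, Fb, Ab

Transposed root: Db → Bb (major 6th up). So we spell Bb half-diminished seventh:
root → Bb
3rd (minor 3rd) → Db
5th (diminished 5th) → Fb
7th (minor 7th) → Ab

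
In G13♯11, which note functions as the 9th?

A

Root of G13♯11 = G. The 9th is a major 9th: G up a major 9th → A.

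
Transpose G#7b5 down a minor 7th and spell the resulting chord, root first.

A#, C##, E, G#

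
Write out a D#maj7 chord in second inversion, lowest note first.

A# C## D# F##

In root position, D#maj7 is D#–F##–A#–C##.
Second inversion puts the fifth (A#) in the bass.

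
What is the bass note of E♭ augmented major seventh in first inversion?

E♭ augmented major seventh in root position is E-flat–G–B–D.
First inversion places the third in the bass, which is G.

G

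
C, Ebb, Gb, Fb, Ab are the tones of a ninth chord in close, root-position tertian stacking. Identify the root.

Arranged so that each adjacent pair is a third by letter name: Fb – Ab – C – Ebb – Gb.
The bottom of that stack, Fb, is the root (this is Fb dominant ninth sharp five).

Fb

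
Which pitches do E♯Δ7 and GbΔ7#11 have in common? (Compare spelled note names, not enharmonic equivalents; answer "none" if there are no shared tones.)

E♯Δ7 = E♯, G𝄪, B♯, D𝄪.
GbΔ7#11 = G♭, B♭, D♭, F, C.
Shared: none.

none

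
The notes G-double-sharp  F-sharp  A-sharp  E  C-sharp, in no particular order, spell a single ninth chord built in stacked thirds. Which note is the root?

F-sharp

Arranged so that each adjacent pair is a third by letter name: F-sharp – A-sharp – C-sharp – E – G-double-sharp.
The bottom of that stack, F-sharp, is the root (this is F-sharp dominant seventh sharp nine).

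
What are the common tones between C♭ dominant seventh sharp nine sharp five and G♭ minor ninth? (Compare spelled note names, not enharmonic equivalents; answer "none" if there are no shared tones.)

C♭ dominant seventh sharp nine sharp five = C♭, E♭, G, B𝄫, D.
G♭ minor ninth = G♭, B𝄫, D♭, F♭, A♭.
Shared: B𝄫.

B𝄫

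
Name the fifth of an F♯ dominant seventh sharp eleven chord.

F♯ dominant seventh sharp eleven is built on F#; its 5th is a perfect 5th above the root.
A fifth above F uses the letter C, and the perfect 5th above F# is C#.

C#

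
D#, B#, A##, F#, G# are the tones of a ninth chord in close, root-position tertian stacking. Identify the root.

Arranged so that each adjacent pair is a third by letter name: G# – B# – D# – F# – A##.
The bottom of that stack, G#, is the root (this is G# dominant seventh sharp nine).

G#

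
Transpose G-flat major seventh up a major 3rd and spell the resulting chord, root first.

A major 3rd up from G-flat is B-flat, so the new chord is B-flat major seventh.
- root: B-flat
- major 3rd: D
- perfect 5th: F
- major 7th: A

B-flat – D – F – A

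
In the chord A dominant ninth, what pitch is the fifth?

E

A dominant ninth is built on A; its 5th is a perfect 5th above the root.
A fifth above A uses the letter E, and the perfect 5th above A is E.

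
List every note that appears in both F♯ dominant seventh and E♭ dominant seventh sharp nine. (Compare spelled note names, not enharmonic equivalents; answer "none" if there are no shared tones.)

F-sharp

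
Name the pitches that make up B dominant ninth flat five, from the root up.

B – D-sharp – F – A – C-sharp

B dominant ninth flat five is a dominant ninth flat five built on B.
B — root
D-sharp — major 3rd
F — diminished 5th
A — minor 7th
C-sharp — major 9th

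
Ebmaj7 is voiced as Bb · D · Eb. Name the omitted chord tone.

The full Ebmaj7 chord is Eb, G, Bb, D.
Comparing with the voicing, the major 3rd (3rd) — G — is absent.

G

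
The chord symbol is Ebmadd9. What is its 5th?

B♭

Root of Ebmadd9 = E♭. The 5th is a perfect 5th: E♭ up a perfect 5th → B♭.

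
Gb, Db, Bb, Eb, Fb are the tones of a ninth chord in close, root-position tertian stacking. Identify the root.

Eb

Stacking in thirds gives Eb – Gb – Bb – Db – Fb, so Eb is the root — Eb minor seventh flat nine.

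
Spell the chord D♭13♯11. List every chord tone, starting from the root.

Root Db, quality dominant thirteenth sharp eleven:
Db — root
F — major 3rd
Ab — perfect 5th
Cb — minor 7th
Eb — major 9th
G — augmented 11th
Bb — major 13th

Db F Ab Cb Eb G Bb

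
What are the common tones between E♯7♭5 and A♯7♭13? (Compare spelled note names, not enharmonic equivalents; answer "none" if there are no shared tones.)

E♯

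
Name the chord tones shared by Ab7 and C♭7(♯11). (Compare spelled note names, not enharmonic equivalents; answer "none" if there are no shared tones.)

Ab7: Ab C Eb Gb
C♭7(♯11): Cb Eb Gb Bbb F
Common to both → Eb, Gb.

Eb, Gb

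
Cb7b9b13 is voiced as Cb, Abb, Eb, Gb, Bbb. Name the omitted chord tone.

Dbb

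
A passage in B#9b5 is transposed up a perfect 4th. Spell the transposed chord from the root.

B♯ up a perfect 4th → E♯. New chord: E♯ dominant ninth flat five.
root → E♯
3rd (major 3rd) → G𝄪
5th (diminished 5th) → B
7th (minor 7th) → D♯
9th (major 9th) → F𝄪

E♯ G𝄪 B D♯ F𝄪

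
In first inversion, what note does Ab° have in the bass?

Ab° = Ab–Cb–Ebb. First inversion → third in the bass = Cb.

Cb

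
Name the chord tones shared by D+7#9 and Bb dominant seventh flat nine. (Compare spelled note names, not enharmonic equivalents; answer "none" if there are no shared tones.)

D

D+7#9: D F# A# C E#
Bb dominant seventh flat nine: Bb D F Ab Cb
Common to both → D.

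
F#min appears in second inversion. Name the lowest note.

C♯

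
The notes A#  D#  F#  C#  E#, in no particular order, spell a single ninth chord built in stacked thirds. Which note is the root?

Arranged so that each adjacent pair is a third by letter name: D# – F# – A# – C# – E#.
The bottom of that stack, D#, is the root (this is D# minor ninth).

D#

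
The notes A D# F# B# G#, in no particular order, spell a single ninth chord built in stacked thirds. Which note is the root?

G#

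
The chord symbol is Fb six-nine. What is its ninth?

Fb six-nine is built on F-flat; its 9th is a major 9th above the root.
A second above F uses the letter G, and the major 9th above F-flat is G-flat.

G-flat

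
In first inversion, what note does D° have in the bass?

F

D° = D–F–Ab. First inversion → third in the bass = F.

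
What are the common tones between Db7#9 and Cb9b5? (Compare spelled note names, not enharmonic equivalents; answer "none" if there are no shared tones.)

Db7#9 = D♭, F, A♭, C♭, E.
Cb9b5 = C♭, E♭, G𝄫, B𝄫, D♭.
Shared: D♭, C♭.

D♭ – C♭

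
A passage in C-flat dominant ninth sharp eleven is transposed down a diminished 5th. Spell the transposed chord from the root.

F, A, C, Eb, G, B

Transposed root: Cb → F (diminished 5th down). So we spell F dominant ninth sharp eleven:
Root: F
Major 3rd (3rd): A
Perfect 5th (5th): C
Minor 7th (7th): Eb
Major 9th (9th): G
Augmented 11th (11th): B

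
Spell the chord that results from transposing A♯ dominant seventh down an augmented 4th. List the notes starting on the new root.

E, G#, B, D

A# down an augmented 4th → E. New chord: E dominant seventh.
E — root
G# — major 3rd
B — perfect 5th
D — minor 7th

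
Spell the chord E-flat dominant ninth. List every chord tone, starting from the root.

E-flat dominant ninth is a dominant ninth built on E-flat.
Root: E-flat
Major 3rd (3rd): G
Perfect 5th (5th): B-flat
Minor 7th (7th): D-flat
Major 9th (9th): F

E-flat – G – B-flat – D-flat – F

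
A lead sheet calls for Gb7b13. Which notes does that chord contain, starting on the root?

Gb7b13: dominant seventh flat thirteen on G♭.
Root: G♭
Major 3rd (3rd): B♭
Perfect 5th (5th): D♭
Minor 7th (7th): F♭
Minor 13th (13th): E𝄫

G♭, B♭, D♭, F♭, E𝄫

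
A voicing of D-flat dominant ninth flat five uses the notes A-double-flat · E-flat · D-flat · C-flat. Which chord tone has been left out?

The full D-flat dominant ninth flat five chord is D-flat, F, A-double-flat, C-flat, E-flat.
Comparing with the voicing, the major 3rd (3rd) — F — is absent.

F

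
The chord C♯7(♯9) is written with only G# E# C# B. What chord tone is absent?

C♯7(♯9) = C#, E#, G#, B, D##. The voicing lacks the 9th (augmented 9th), D##.

D##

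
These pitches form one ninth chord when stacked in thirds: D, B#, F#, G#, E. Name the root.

Stacking in thirds gives E – G# – B# – D – F#, so E is the root — E dominant ninth sharp five.

E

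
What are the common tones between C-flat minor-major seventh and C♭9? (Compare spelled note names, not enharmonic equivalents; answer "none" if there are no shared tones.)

Cb – Gb

C-flat minor-major seventh = Cb, Ebb, Gb, Bb.
C♭9 = Cb, Eb, Gb, Bbb, Db.
Shared: Cb, Gb.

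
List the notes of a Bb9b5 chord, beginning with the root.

Bb  D  Fb  Ab  C

Bb9b5: dominant ninth flat five on Bb.
Root: Bb
Major 3rd (3rd): D
Diminished 5th (5th): Fb
Minor 7th (7th): Ab
Major 9th (9th): C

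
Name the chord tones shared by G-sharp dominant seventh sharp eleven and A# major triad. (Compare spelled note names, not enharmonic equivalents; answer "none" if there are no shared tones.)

G-sharp dominant seventh sharp eleven = G-sharp, B-sharp, D-sharp, F-sharp, C-double-sharp.
A# major triad = A-sharp, C-double-sharp, E-sharp.
Shared: C-double-sharp.

C-double-sharp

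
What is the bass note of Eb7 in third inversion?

Eb7 = Eb–G–Bb–Db. Third inversion → seventh in the bass = Db.

Db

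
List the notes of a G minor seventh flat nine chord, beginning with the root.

Root G, quality minor seventh flat nine:
Root: G
Minor 3rd (3rd): B-flat
Perfect 5th (5th): D
Minor 7th (7th): F
Minor 9th (9th): A-flat

G  B-flat  D  F  A-flat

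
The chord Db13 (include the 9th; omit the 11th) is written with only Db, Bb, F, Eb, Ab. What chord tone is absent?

Cb

The full Db13 chord is Db, F, Ab, Cb, Eb, Bb.
Comparing with the voicing, the minor 7th (7th) — Cb — is absent.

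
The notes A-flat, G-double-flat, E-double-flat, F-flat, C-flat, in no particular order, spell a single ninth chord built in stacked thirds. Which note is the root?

Stacking in thirds gives F-flat – A-flat – C-flat – E-double-flat – G-double-flat, so F-flat is the root — F-flat dominant seventh flat nine.

F-flat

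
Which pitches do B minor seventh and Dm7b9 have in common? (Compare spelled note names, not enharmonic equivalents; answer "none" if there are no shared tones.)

B minor seventh = B, D, F#, A.
Dm7b9 = D, F, A, C, Eb.
Shared: D, A.

D  A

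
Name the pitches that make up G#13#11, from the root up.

G#, B#, D#, F#, A#, C##, E#

G#13#11 is a dominant thirteenth sharp eleven built on G#.
- root: G#
- major 3rd: B#
- perfect 5th: D#
- minor 7th: F#
- major 9th: A#
- augmented 11th: C##
- major 13th: E#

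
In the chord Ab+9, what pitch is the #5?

E

Root of Ab+9 = Ab. The 5th is an augmented 5th: Ab up an augmented 5th → E.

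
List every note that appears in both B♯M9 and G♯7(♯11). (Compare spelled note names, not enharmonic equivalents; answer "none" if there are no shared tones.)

B♯ C𝄪

B♯M9 = B♯, D𝄪, F𝄪, A𝄪, C𝄪.
G♯7(♯11) = G♯, B♯, D♯, F♯, C𝄪.
Shared: B♯, C𝄪.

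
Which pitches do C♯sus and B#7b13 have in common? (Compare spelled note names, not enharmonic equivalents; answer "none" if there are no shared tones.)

C♯sus = C#, F#, G#.
B#7b13 = B#, D##, F##, A#, G#.
Shared: G#.

G#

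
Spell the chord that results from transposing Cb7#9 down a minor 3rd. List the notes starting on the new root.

Ab – C – Eb – Gb – B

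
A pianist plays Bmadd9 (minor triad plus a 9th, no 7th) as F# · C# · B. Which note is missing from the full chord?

D

Bmadd9 = B, D, F#, C#. The voicing lacks the 3rd (minor 3rd), D.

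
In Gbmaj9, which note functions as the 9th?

Ab

Gbmaj9 is built on Gb; its 9th is a major 9th above the root.
A second above G uses the letter A, and the major 9th above Gb is Ab.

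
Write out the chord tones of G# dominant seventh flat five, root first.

G# – B# – D – F#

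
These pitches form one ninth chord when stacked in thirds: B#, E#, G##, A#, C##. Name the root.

Arranged so that each adjacent pair is a third by letter name: A# – C## – E# – G## – B#.
The bottom of that stack, A#, is the root (this is A# major ninth).

A#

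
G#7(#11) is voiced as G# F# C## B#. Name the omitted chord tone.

G#7(#11) = G#, B#, D#, F#, C##. The voicing lacks the 5th (perfect 5th), D#.

D#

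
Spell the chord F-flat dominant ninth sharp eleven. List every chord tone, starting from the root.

F-flat dominant ninth sharp eleven is a dominant ninth sharp eleven built on Fb.
root → Fb
3rd (major 3rd) → Ab
5th (perfect 5th) → Cb
7th (minor 7th) → Ebb
9th (major 9th) → Gb
11th (augmented 11th) → Bb

Fb Ab Cb Ebb Gb Bb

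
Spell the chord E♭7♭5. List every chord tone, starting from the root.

E♭7♭5 is a dominant seventh flat five built on Eb.
Eb — root
G — major 3rd
Bbb — diminished 5th
Db — minor 7th

Eb, G, Bbb, Db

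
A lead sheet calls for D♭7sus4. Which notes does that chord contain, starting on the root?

Db – Gb – Ab – Cb

D♭7sus4 is a dominant seventh suspended fourth built on Db.
- root: Db
- perfect 4th: Gb
- perfect 5th: Ab
- minor 7th: Cb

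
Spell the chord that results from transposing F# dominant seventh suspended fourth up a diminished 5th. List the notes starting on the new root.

C – F – G – Bb

F# up a diminished 5th → C. New chord: C dominant seventh suspended fourth.
- root: C
- perfect 4th: F
- perfect 5th: G
- minor 7th: Bb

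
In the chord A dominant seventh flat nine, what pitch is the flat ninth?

B-flat

A dominant seventh flat nine is built on A; its 9th is a minor 9th above the root.
A second above A uses the letter B, and the minor 9th above A is B-flat.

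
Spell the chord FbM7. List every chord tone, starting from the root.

Fb, Ab, Cb, Eb

FbM7: major seventh on Fb.
- root: Fb
- major 3rd: Ab
- perfect 5th: Cb
- major 7th: Eb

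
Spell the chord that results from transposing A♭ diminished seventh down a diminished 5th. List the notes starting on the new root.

D – F – A-flat – C-flat

Transposed root: A-flat → D (diminished 5th down). So we spell D diminished seventh:
root → D
3rd (minor 3rd) → F
5th (diminished 5th) → A-flat
7th (diminished 7th) → C-flat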